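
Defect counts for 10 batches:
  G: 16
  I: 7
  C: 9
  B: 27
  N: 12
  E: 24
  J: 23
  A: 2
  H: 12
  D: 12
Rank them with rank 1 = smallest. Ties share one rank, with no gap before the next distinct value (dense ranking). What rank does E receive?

Sorted (ascending): 2, 7, 9, 12, 12, 12, 16, 23, 24, 27
The 3 values of 12 share dense rank 4.
Remaining distinct values take the next consecutive integers.
E has value 24 → rank 7.

7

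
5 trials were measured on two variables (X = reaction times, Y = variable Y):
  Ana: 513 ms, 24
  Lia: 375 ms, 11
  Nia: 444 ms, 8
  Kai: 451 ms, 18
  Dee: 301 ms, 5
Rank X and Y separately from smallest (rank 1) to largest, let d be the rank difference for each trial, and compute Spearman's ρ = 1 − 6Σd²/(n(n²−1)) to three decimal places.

0.900

Ranks of variable 1: 5, 2, 3, 4, 1
Ranks of variable 2: 5, 3, 2, 4, 1
d = r₁ − r₂: 0, -1, 1, 0, 0
d²: 0, 1, 1, 0, 0; Σd² = 2
ρ = 1 − 6·2/(5·24) = 1 − 12/120 = 0.900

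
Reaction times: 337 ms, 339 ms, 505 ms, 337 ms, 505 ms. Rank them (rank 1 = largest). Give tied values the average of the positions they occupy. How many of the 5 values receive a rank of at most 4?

Sorted (descending): 505, 505, 339, 337, 337
The 2 values of 505 occupy positions 1–2 → average rank (1+2)/2 = 1.5.
The 2 values of 337 occupy positions 4–5 → average rank (4+5)/2 = 4.5.
Ranks ≤ 4: {1.5, 1.5, 3} → 3 values.

3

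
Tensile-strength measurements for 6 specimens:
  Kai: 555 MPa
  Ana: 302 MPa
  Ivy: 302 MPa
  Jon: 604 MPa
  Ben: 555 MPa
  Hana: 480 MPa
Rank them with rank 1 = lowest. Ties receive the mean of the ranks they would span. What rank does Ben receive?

4.5

Sorted (ascending): 302, 302, 480, 555, 555, 604
The 2 values of 302 occupy positions 1–2 → average rank (1+2)/2 = 1.5.
The 2 values of 555 occupy positions 4–5 → average rank (4+5)/2 = 4.5.
Ben has value 555 MPa → rank 4.5.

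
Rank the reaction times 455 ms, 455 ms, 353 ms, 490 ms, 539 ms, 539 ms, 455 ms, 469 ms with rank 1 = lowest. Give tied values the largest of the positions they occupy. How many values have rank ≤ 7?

Sorted (ascending): 353, 455, 455, 455, 469, 490, 539, 539
The 3 values of 455 occupy positions 2–4 → each gets rank 4.
The 2 values of 539 occupy positions 7–8 → each gets rank 8.
Ranks ≤ 7: {1, 4, 4, 4, 5, 6} → 6 values.

6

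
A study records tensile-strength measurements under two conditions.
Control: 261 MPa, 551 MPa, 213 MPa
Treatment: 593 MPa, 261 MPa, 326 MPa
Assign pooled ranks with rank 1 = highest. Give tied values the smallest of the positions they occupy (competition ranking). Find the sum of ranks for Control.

12

Sorted (descending): 593, 551, 326, 261, 261, 213
The 2 values of 261 occupy positions 4–5 → each gets rank 4.
Control values → pooled ranks: 261→4, 551→2, 213→6
Rank sum = 4 + 2 + 6 = 12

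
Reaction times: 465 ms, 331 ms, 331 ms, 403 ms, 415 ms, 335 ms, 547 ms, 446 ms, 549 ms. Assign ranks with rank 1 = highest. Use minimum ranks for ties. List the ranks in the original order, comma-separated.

Sorted (descending): 549, 547, 465, 446, 415, 403, 335, 331, 331
The 2 values of 331 occupy positions 8–9 → each gets rank 8.

3, 8, 8, 6, 5, 7, 2, 4, 1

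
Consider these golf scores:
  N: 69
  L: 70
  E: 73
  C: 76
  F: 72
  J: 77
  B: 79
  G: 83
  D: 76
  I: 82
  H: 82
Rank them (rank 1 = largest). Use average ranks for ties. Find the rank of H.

Sorted (descending): 83, 82, 82, 79, 77, 76, 76, 73, 72, 70, 69
The 2 values of 82 occupy positions 2–3 → average rank (2+3)/2 = 2.5.
The 2 values of 76 occupy positions 6–7 → average rank (6+7)/2 = 6.5.
H has value 82 → rank 2.5.

2.5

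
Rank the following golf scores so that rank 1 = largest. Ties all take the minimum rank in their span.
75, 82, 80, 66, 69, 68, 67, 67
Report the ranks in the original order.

3, 1, 2, 8, 4, 5, 6, 6

Sorted (descending): 82, 80, 75, 69, 68, 67, 67, 66
The 2 values of 67 occupy positions 6–7 → each gets rank 6.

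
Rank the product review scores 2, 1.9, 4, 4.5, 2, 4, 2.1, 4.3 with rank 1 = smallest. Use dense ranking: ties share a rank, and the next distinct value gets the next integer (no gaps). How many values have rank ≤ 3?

Sorted (ascending): 1.9, 2, 2, 2.1, 4, 4, 4.3, 4.5
The 2 values of 2 share dense rank 2.
The 2 values of 4 share dense rank 4.
Remaining distinct values take the next consecutive integers.
Ranks ≤ 3: {1, 2, 2, 3} → 4 values.

4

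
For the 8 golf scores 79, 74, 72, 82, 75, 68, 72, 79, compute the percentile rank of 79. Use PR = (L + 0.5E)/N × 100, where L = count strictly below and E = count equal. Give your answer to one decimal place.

N = 8.
Strictly below 79: 5. Equal to 79: 2.
PR = (5 + 0.5·2)/8 × 100 = 75.0

75.0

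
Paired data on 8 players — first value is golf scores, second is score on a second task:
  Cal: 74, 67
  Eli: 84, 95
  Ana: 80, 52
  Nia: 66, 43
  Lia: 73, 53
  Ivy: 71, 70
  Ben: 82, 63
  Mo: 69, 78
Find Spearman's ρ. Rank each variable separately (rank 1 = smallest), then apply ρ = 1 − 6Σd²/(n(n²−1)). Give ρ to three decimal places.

Ranks of variable 1: 5, 8, 6, 1, 4, 3, 7, 2
Ranks of variable 2: 5, 8, 2, 1, 3, 6, 4, 7
d = r₁ − r₂: 0, 0, 4, 0, 1, -3, 3, -5
d²: 0, 0, 16, 0, 1, 9, 9, 25; Σd² = 60
ρ = 1 − 6·60/(8·63) = 1 − 360/504 = 0.286

0.286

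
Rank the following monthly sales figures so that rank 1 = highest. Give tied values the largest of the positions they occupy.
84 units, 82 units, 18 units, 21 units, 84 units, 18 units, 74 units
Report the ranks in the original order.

2, 3, 7, 5, 2, 7, 4

Sorted (descending): 84, 84, 82, 74, 21, 18, 18
The 2 values of 84 occupy positions 1–2 → each gets rank 2.
The 2 values of 18 occupy positions 6–7 → each gets rank 7.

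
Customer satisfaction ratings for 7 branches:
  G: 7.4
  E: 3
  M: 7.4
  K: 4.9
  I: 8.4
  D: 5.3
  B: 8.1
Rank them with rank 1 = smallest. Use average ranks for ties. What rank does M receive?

4.5

Sorted (ascending): 3, 4.9, 5.3, 7.4, 7.4, 8.1, 8.4
The 2 values of 7.4 occupy positions 4–5 → average rank (4+5)/2 = 4.5.
M has value 7.4 → rank 4.5.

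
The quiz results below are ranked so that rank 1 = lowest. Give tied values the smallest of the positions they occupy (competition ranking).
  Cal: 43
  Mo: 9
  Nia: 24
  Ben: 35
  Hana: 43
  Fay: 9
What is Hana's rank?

5

Sorted (ascending): 9, 9, 24, 35, 43, 43
The 2 values of 9 occupy positions 1–2 → each gets rank 1.
The 2 values of 43 occupy positions 5–6 → each gets rank 5.
Hana has value 43 → rank 5.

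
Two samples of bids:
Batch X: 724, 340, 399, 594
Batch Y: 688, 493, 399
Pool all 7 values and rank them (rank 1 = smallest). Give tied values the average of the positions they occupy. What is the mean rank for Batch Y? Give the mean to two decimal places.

4.17

Sorted (ascending): 340, 399, 399, 493, 594, 688, 724
The 2 values of 399 occupy positions 2–3 → average rank (2+3)/2 = 2.5.
Batch Y values → pooled ranks: 688→6, 493→4, 399→2.5
Mean rank = (6 + 4 + 2.5) / 3 = 4.17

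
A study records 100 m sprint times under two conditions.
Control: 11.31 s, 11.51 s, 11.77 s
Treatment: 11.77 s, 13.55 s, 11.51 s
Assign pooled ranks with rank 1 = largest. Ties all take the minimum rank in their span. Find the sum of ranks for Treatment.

7

Sorted (descending): 13.55, 11.77, 11.77, 11.51, 11.51, 11.31
The 2 values of 11.77 occupy positions 2–3 → each gets rank 2.
The 2 values of 11.51 occupy positions 4–5 → each gets rank 4.
Treatment values → pooled ranks: 11.77→2, 13.55→1, 11.51→4
Rank sum = 2 + 1 + 4 = 7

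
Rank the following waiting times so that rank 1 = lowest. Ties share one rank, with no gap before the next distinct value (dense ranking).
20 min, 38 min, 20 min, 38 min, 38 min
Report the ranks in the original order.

Sorted (ascending): 20, 20, 38, 38, 38
The 2 values of 20 share dense rank 1.
The 3 values of 38 share dense rank 2.

1, 2, 1, 2, 2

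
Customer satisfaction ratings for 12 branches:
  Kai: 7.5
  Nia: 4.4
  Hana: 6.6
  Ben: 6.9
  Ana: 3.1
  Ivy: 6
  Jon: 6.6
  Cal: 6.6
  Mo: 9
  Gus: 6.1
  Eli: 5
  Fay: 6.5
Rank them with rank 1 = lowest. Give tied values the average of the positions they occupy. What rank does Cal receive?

Sorted (ascending): 3.1, 4.4, 5, 6, 6.1, 6.5, 6.6, 6.6, 6.6, 6.9, 7.5, 9
The 3 values of 6.6 occupy positions 7–9 → average rank 8.
Cal has value 6.6 → rank 8.

8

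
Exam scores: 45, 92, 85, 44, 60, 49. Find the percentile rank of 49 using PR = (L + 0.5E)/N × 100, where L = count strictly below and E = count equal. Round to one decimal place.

N = 6.
Strictly below 49: 2. Equal to 49: 1.
PR = (2 + 0.5·1)/6 × 100 = 41.7

41.7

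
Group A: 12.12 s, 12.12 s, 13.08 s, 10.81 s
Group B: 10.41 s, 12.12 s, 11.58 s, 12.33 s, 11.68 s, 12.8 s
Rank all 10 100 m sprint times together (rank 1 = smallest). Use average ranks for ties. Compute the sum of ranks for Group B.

31

Sorted (ascending): 10.41, 10.81, 11.58, 11.68, 12.12, 12.12, 12.12, 12.33, 12.8, 13.08
The 3 values of 12.12 occupy positions 5–7 → average rank 6.
Group B values → pooled ranks: 10.41→1, 12.12→6, 11.58→3, 12.33→8, 11.68→4, 12.8→9
Rank sum = 1 + 6 + 3 + 8 + 4 + 9 = 31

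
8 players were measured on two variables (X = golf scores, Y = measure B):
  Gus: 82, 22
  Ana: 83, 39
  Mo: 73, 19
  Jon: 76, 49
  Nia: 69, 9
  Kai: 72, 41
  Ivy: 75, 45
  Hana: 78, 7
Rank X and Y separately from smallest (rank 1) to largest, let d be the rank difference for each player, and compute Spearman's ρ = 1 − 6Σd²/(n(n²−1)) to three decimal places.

Ranks of variable 1: 7, 8, 3, 5, 1, 2, 4, 6
Ranks of variable 2: 4, 5, 3, 8, 2, 6, 7, 1
d = r₁ − r₂: 3, 3, 0, -3, -1, -4, -3, 5
d²: 9, 9, 0, 9, 1, 16, 9, 25; Σd² = 78
ρ = 1 − 6·78/(8·63) = 1 − 468/504 = 0.071

0.071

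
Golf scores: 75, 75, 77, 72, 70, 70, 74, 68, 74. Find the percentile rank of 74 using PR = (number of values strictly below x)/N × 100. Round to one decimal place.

44.4

N = 9.
Strictly below 74: 4. Equal to 74: 2.
PR = 4/9 × 100 = 44.4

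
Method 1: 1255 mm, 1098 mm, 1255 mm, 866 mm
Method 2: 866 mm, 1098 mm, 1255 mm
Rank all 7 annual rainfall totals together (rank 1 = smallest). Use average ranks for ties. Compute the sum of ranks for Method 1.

17

Sorted (ascending): 866, 866, 1098, 1098, 1255, 1255, 1255
The 2 values of 866 occupy positions 1–2 → average rank (1+2)/2 = 1.5.
The 2 values of 1098 occupy positions 3–4 → average rank (3+4)/2 = 3.5.
The 3 values of 1255 occupy positions 5–7 → average rank 6.
Method 1 values → pooled ranks: 1255→6, 1098→3.5, 1255→6, 866→1.5
Rank sum = 6 + 3.5 + 6 + 1.5 = 17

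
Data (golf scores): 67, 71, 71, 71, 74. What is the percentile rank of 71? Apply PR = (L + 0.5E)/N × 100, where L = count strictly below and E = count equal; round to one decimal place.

50.0

N = 5.
Strictly below 71: 1. Equal to 71: 3.
PR = (1 + 0.5·3)/5 × 100 = 50.0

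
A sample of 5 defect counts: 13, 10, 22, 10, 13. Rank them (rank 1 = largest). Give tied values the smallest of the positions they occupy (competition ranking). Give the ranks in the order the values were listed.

2, 4, 1, 4, 2

Sorted (descending): 22, 13, 13, 10, 10
The 2 values of 13 occupy positions 2–3 → each gets rank 2.
The 2 values of 10 occupy positions 4–5 → each gets rank 4.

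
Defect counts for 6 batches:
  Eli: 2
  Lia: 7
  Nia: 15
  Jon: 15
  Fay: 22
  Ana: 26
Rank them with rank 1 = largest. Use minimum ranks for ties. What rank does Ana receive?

Sorted (descending): 26, 22, 15, 15, 7, 2
The 2 values of 15 occupy positions 3–4 → each gets rank 3.
Ana has value 26 → rank 1.

1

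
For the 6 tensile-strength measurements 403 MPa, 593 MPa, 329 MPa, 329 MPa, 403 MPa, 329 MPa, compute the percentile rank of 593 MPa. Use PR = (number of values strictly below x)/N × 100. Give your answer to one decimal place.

N = 6.
Strictly below 593: 5. Equal to 593: 1.
PR = 5/6 × 100 = 83.3

83.3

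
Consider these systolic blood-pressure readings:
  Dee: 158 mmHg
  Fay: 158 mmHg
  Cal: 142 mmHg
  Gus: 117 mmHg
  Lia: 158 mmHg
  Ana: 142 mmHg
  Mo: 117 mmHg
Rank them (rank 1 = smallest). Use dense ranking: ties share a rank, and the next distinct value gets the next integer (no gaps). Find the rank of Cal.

2

Sorted (ascending): 117, 117, 142, 142, 158, 158, 158
The 2 values of 117 share dense rank 1.
The 2 values of 142 share dense rank 2.
The 3 values of 158 share dense rank 3.
Cal has value 142 mmHg → rank 2.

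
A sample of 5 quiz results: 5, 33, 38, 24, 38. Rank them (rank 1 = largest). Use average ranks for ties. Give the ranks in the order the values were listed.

5, 3, 1.5, 4, 1.5

Sorted (descending): 38, 38, 33, 24, 5
The 2 values of 38 occupy positions 1–2 → average rank (1+2)/2 = 1.5.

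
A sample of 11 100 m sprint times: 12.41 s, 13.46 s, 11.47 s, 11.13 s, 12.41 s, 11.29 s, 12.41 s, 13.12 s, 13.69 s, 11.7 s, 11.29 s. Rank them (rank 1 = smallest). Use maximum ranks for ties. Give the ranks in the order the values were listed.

8, 10, 4, 1, 8, 3, 8, 9, 11, 5, 3

Sorted (ascending): 11.13, 11.29, 11.29, 11.47, 11.7, 12.41, 12.41, 12.41, 13.12, 13.46, 13.69
The 2 values of 11.29 occupy positions 2–3 → each gets rank 3.
The 3 values of 12.41 occupy positions 6–8 → each gets rank 8.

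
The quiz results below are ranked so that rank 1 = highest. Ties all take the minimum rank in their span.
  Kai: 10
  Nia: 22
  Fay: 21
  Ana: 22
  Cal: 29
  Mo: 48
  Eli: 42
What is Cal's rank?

3

Sorted (descending): 48, 42, 29, 22, 22, 21, 10
The 2 values of 22 occupy positions 4–5 → each gets rank 4.
Cal has value 29 → rank 3.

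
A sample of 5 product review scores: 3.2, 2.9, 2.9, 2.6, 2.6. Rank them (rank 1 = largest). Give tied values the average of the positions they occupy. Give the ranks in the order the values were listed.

1, 2.5, 2.5, 4.5, 4.5

Sorted (descending): 3.2, 2.9, 2.9, 2.6, 2.6
The 2 values of 2.9 occupy positions 2–3 → average rank (2+3)/2 = 2.5.
The 2 values of 2.6 occupy positions 4–5 → average rank (4+5)/2 = 4.5.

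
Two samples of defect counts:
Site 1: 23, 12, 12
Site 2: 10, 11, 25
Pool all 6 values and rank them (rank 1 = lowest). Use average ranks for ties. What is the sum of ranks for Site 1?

12

Sorted (ascending): 10, 11, 12, 12, 23, 25
The 2 values of 12 occupy positions 3–4 → average rank (3+4)/2 = 3.5.
Site 1 values → pooled ranks: 23→5, 12→3.5, 12→3.5
Rank sum = 5 + 3.5 + 3.5 = 12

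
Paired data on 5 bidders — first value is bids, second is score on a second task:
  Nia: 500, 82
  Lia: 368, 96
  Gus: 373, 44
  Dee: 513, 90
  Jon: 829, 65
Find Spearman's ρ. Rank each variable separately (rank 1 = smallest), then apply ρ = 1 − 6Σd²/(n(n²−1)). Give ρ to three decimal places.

Ranks of variable 1: 3, 1, 2, 4, 5
Ranks of variable 2: 3, 5, 1, 4, 2
d = r₁ − r₂: 0, -4, 1, 0, 3
d²: 0, 16, 1, 0, 9; Σd² = 26
ρ = 1 − 6·26/(5·24) = 1 − 156/120 = -0.300

-0.300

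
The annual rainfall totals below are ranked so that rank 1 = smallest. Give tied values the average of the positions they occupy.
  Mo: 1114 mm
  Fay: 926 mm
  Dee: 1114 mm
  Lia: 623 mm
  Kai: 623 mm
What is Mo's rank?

Sorted (ascending): 623, 623, 926, 1114, 1114
The 2 values of 623 occupy positions 1–2 → average rank (1+2)/2 = 1.5.
The 2 values of 1114 occupy positions 4–5 → average rank (4+5)/2 = 4.5.
Mo has value 1114 mm → rank 4.5.

4.5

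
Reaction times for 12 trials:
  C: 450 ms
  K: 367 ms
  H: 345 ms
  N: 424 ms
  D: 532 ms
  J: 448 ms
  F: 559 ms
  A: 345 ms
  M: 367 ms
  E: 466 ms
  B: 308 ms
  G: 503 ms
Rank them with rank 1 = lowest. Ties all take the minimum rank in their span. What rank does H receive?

2

Sorted (ascending): 308, 345, 345, 367, 367, 424, 448, 450, 466, 503, 532, 559
The 2 values of 345 occupy positions 2–3 → each gets rank 2.
The 2 values of 367 occupy positions 4–5 → each gets rank 4.
H has value 345 ms → rank 2.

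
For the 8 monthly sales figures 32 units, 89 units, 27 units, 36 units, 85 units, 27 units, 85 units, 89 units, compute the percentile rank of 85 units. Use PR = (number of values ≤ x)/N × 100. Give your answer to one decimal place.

N = 8.
Strictly below 85: 4. Equal to 85: 2.
PR = 6/8 × 100 = 75.0

75.0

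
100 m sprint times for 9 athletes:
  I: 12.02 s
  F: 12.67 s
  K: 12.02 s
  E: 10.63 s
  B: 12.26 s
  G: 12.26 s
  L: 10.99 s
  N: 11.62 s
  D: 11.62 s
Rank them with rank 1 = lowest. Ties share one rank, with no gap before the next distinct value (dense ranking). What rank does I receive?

4

Sorted (ascending): 10.63, 10.99, 11.62, 11.62, 12.02, 12.02, 12.26, 12.26, 12.67
The 2 values of 11.62 share dense rank 3.
The 2 values of 12.02 share dense rank 4.
The 2 values of 12.26 share dense rank 5.
Remaining distinct values take the next consecutive integers.
I has value 12.02 s → rank 4.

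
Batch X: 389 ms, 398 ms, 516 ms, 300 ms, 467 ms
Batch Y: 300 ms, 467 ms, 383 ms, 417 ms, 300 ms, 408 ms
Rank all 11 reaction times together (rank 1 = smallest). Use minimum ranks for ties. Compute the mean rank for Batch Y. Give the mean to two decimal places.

5.00

Sorted (ascending): 300, 300, 300, 383, 389, 398, 408, 417, 467, 467, 516
The 3 values of 300 occupy positions 1–3 → each gets rank 1.
The 2 values of 467 occupy positions 9–10 → each gets rank 9.
Batch Y values → pooled ranks: 300→1, 467→9, 383→4, 417→8, 300→1, 408→7
Mean rank = (1 + 9 + 4 + 8 + 1 + 7) / 6 = 5.00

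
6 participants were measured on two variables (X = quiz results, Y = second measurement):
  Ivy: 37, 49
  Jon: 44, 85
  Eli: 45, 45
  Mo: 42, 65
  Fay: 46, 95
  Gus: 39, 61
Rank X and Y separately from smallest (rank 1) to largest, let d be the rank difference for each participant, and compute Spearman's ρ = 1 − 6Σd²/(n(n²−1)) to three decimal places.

Ranks of variable 1: 1, 4, 5, 3, 6, 2
Ranks of variable 2: 2, 5, 1, 4, 6, 3
d = r₁ − r₂: -1, -1, 4, -1, 0, -1
d²: 1, 1, 16, 1, 0, 1; Σd² = 20
ρ = 1 − 6·20/(6·35) = 1 − 120/210 = 0.429

0.429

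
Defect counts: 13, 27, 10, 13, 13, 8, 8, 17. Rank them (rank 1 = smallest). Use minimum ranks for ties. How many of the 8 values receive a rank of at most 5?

6

Sorted (ascending): 8, 8, 10, 13, 13, 13, 17, 27
The 2 values of 8 occupy positions 1–2 → each gets rank 1.
The 3 values of 13 occupy positions 4–6 → each gets rank 4.
Ranks ≤ 5: {1, 1, 3, 4, 4, 4} → 6 values.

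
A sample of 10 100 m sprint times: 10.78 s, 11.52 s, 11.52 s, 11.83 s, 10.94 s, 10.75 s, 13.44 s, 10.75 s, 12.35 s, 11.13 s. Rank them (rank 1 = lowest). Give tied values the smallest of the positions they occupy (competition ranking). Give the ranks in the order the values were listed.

Sorted (ascending): 10.75, 10.75, 10.78, 10.94, 11.13, 11.52, 11.52, 11.83, 12.35, 13.44
The 2 values of 10.75 occupy positions 1–2 → each gets rank 1.
The 2 values of 11.52 occupy positions 6–7 → each gets rank 6.

3, 6, 6, 8, 4, 1, 10, 1, 9, 5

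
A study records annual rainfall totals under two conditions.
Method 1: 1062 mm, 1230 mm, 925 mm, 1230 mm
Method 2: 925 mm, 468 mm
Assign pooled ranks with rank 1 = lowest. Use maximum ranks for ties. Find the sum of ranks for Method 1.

19

Sorted (ascending): 468, 925, 925, 1062, 1230, 1230
The 2 values of 925 occupy positions 2–3 → each gets rank 3.
The 2 values of 1230 occupy positions 5–6 → each gets rank 6.
Method 1 values → pooled ranks: 1062→4, 1230→6, 925→3, 1230→6
Rank sum = 4 + 6 + 3 + 6 = 19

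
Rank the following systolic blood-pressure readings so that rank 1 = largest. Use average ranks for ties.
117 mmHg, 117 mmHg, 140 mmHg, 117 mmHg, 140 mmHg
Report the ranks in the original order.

4, 4, 1.5, 4, 1.5

Sorted (descending): 140, 140, 117, 117, 117
The 2 values of 140 occupy positions 1–2 → average rank (1+2)/2 = 1.5.
The 3 values of 117 occupy positions 3–5 → average rank 4.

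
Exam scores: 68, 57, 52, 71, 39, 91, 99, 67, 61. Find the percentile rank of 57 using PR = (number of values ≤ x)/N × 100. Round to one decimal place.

N = 9.
Strictly below 57: 2. Equal to 57: 1.
PR = 3/9 × 100 = 33.3

33.3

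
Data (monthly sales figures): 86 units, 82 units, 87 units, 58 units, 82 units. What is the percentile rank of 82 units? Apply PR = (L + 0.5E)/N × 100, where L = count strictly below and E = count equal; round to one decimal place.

40.0

N = 5.
Strictly below 82: 1. Equal to 82: 2.
PR = (1 + 0.5·2)/5 × 100 = 40.0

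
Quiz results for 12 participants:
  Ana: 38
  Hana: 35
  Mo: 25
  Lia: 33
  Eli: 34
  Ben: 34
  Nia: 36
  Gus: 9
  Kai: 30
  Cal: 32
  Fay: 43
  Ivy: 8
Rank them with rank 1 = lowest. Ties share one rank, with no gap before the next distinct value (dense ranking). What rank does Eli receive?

7

Sorted (ascending): 8, 9, 25, 30, 32, 33, 34, 34, 35, 36, 38, 43
The 2 values of 34 share dense rank 7.
Remaining distinct values take the next consecutive integers.
Eli has value 34 → rank 7.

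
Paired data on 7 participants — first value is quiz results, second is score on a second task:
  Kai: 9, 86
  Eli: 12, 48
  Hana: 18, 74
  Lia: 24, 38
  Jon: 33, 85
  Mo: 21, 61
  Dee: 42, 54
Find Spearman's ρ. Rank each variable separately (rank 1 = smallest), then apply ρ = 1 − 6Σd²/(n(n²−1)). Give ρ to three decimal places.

-0.286

Ranks of variable 1: 1, 2, 3, 5, 6, 4, 7
Ranks of variable 2: 7, 2, 5, 1, 6, 4, 3
d = r₁ − r₂: -6, 0, -2, 4, 0, 0, 4
d²: 36, 0, 4, 16, 0, 0, 16; Σd² = 72
ρ = 1 − 6·72/(7·48) = 1 − 432/336 = -0.286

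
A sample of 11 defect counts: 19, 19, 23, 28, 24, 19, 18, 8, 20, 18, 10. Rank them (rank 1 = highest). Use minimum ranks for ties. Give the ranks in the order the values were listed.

5, 5, 3, 1, 2, 5, 8, 11, 4, 8, 10

Sorted (descending): 28, 24, 23, 20, 19, 19, 19, 18, 18, 10, 8
The 3 values of 19 occupy positions 5–7 → each gets rank 5.
The 2 values of 18 occupy positions 8–9 → each gets rank 8.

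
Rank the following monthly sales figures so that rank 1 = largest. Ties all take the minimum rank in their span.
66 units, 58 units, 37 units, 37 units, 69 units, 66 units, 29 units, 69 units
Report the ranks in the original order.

Sorted (descending): 69, 69, 66, 66, 58, 37, 37, 29
The 2 values of 69 occupy positions 1–2 → each gets rank 1.
The 2 values of 66 occupy positions 3–4 → each gets rank 3.
The 2 values of 37 occupy positions 6–7 → each gets rank 6.

3, 5, 6, 6, 1, 3, 8, 1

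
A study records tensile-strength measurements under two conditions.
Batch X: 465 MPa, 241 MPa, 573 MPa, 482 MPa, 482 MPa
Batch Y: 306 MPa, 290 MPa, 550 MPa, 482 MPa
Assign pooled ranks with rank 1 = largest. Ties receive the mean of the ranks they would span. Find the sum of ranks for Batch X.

24

Sorted (descending): 573, 550, 482, 482, 482, 465, 306, 290, 241
The 3 values of 482 occupy positions 3–5 → average rank 4.
Batch X values → pooled ranks: 465→6, 241→9, 573→1, 482→4, 482→4
Rank sum = 6 + 9 + 1 + 4 + 4 = 24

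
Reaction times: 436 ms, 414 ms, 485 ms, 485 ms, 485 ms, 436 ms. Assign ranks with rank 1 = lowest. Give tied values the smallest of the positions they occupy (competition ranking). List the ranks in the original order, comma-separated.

2, 1, 4, 4, 4, 2

Sorted (ascending): 414, 436, 436, 485, 485, 485
The 2 values of 436 occupy positions 2–3 → each gets rank 2.
The 3 values of 485 occupy positions 4–6 → each gets rank 4.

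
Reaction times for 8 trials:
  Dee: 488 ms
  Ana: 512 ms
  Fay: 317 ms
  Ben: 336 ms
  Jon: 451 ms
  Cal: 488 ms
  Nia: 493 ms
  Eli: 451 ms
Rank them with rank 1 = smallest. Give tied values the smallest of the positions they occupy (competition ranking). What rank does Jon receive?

Sorted (ascending): 317, 336, 451, 451, 488, 488, 493, 512
The 2 values of 451 occupy positions 3–4 → each gets rank 3.
The 2 values of 488 occupy positions 5–6 → each gets rank 5.
Jon has value 451 ms → rank 3.

3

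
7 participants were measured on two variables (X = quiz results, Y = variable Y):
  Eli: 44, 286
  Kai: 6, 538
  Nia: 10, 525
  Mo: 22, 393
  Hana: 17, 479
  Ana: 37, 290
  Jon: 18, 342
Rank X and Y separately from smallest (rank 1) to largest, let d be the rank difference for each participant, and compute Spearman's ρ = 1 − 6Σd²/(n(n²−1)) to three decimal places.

Ranks of variable 1: 7, 1, 2, 5, 3, 6, 4
Ranks of variable 2: 1, 7, 6, 4, 5, 2, 3
d = r₁ − r₂: 6, -6, -4, 1, -2, 4, 1
d²: 36, 36, 16, 1, 4, 16, 1; Σd² = 110
ρ = 1 − 6·110/(7·48) = 1 − 660/336 = -0.964

-0.964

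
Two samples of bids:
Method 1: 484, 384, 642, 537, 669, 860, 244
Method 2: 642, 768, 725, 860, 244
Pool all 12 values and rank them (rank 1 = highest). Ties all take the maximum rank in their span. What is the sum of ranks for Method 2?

Sorted (descending): 860, 860, 768, 725, 669, 642, 642, 537, 484, 384, 244, 244
The 2 values of 860 occupy positions 1–2 → each gets rank 2.
The 2 values of 642 occupy positions 6–7 → each gets rank 7.
The 2 values of 244 occupy positions 11–12 → each gets rank 12.
Method 2 values → pooled ranks: 642→7, 768→3, 725→4, 860→2, 244→12
Rank sum = 7 + 3 + 4 + 2 + 12 = 28

28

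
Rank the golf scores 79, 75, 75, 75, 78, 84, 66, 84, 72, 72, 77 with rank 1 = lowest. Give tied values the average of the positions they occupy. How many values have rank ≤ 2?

Sorted (ascending): 66, 72, 72, 75, 75, 75, 77, 78, 79, 84, 84
The 2 values of 72 occupy positions 2–3 → average rank (2+3)/2 = 2.5.
The 3 values of 75 occupy positions 4–6 → average rank 5.
The 2 values of 84 occupy positions 10–11 → average rank (10+11)/2 = 10.5.
Ranks ≤ 2: {1} → 1 value.

1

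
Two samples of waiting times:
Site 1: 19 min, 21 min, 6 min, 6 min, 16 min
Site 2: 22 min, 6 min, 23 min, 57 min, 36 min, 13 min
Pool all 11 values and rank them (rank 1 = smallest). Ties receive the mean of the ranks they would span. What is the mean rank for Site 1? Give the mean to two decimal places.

4.40

Sorted (ascending): 6, 6, 6, 13, 16, 19, 21, 22, 23, 36, 57
The 3 values of 6 occupy positions 1–3 → average rank 2.
Site 1 values → pooled ranks: 19→6, 21→7, 6→2, 6→2, 16→5
Mean rank = (6 + 7 + 2 + 2 + 5) / 5 = 4.40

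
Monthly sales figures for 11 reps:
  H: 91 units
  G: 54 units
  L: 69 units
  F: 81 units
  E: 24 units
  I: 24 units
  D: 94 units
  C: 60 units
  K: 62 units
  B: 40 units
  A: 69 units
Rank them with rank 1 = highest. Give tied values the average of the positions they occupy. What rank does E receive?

10.5

Sorted (descending): 94, 91, 81, 69, 69, 62, 60, 54, 40, 24, 24
The 2 values of 69 occupy positions 4–5 → average rank (4+5)/2 = 4.5.
The 2 values of 24 occupy positions 10–11 → average rank (10+11)/2 = 10.5.
E has value 24 units → rank 10.5.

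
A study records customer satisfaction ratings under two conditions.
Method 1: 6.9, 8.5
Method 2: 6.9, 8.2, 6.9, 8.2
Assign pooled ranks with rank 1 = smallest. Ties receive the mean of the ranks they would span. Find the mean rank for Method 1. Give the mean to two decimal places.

4.00

Sorted (ascending): 6.9, 6.9, 6.9, 8.2, 8.2, 8.5
The 3 values of 6.9 occupy positions 1–3 → average rank 2.
The 2 values of 8.2 occupy positions 4–5 → average rank (4+5)/2 = 4.5.
Method 1 values → pooled ranks: 6.9→2, 8.5→6
Mean rank = (2 + 6) / 2 = 4.00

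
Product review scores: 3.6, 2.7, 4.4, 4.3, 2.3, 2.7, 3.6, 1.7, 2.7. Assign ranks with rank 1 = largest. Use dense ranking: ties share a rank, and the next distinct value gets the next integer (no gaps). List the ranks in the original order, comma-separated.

3, 4, 1, 2, 5, 4, 3, 6, 4

Sorted (descending): 4.4, 4.3, 3.6, 3.6, 2.7, 2.7, 2.7, 2.3, 1.7
The 2 values of 3.6 share dense rank 3.
The 3 values of 2.7 share dense rank 4.
Remaining distinct values take the next consecutive integers.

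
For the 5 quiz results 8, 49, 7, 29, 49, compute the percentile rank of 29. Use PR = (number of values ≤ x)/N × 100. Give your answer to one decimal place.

60.0

N = 5.
Strictly below 29: 2. Equal to 29: 1.
PR = 3/5 × 100 = 60.0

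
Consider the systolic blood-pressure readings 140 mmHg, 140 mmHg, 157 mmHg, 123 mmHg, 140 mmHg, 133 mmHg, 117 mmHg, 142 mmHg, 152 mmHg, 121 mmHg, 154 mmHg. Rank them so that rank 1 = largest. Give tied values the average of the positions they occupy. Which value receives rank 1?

157

Sorted (descending): 157, 154, 152, 142, 140, 140, 140, 133, 123, 121, 117
The 3 values of 140 occupy positions 5–7 → average rank 6.
Rank 1 → value 157.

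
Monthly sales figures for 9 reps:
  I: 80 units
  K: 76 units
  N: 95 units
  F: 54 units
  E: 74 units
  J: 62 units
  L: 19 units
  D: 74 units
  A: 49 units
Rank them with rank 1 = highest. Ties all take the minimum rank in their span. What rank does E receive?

4

Sorted (descending): 95, 80, 76, 74, 74, 62, 54, 49, 19
The 2 values of 74 occupy positions 4–5 → each gets rank 4.
E has value 74 units → rank 4.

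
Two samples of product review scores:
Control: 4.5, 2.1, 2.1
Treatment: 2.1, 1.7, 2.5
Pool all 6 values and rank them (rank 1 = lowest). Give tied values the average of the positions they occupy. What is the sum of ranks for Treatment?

9

Sorted (ascending): 1.7, 2.1, 2.1, 2.1, 2.5, 4.5
The 3 values of 2.1 occupy positions 2–4 → average rank 3.
Treatment values → pooled ranks: 2.1→3, 1.7→1, 2.5→5
Rank sum = 3 + 1 + 5 = 9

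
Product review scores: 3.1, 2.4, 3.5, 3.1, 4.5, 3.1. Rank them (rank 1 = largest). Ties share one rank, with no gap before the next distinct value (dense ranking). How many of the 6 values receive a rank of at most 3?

5

Sorted (descending): 4.5, 3.5, 3.1, 3.1, 3.1, 2.4
The 3 values of 3.1 share dense rank 3.
Remaining distinct values take the next consecutive integers.
Ranks ≤ 3: {1, 2, 3, 3, 3} → 5 values.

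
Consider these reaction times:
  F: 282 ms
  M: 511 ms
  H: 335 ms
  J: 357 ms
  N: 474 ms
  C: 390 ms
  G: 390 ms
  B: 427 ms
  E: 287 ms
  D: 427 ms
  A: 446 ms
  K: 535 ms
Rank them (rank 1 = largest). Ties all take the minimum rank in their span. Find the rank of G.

Sorted (descending): 535, 511, 474, 446, 427, 427, 390, 390, 357, 335, 287, 282
The 2 values of 427 occupy positions 5–6 → each gets rank 5.
The 2 values of 390 occupy positions 7–8 → each gets rank 7.
G has value 390 ms → rank 7.

7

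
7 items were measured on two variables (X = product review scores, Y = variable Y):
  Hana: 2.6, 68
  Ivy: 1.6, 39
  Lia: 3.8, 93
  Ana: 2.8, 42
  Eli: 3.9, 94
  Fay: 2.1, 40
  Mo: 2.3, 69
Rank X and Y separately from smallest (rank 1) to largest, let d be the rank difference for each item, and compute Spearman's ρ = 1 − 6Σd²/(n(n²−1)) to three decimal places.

0.857

Ranks of variable 1: 4, 1, 6, 5, 7, 2, 3
Ranks of variable 2: 4, 1, 6, 3, 7, 2, 5
d = r₁ − r₂: 0, 0, 0, 2, 0, 0, -2
d²: 0, 0, 0, 4, 0, 0, 4; Σd² = 8
ρ = 1 − 6·8/(7·48) = 1 − 48/336 = 0.857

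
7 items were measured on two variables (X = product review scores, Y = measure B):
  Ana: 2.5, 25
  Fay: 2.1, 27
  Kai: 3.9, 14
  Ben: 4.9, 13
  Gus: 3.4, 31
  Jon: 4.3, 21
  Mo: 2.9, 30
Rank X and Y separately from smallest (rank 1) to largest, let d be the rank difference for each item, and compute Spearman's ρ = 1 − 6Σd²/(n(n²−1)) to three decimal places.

-0.643

Ranks of variable 1: 2, 1, 5, 7, 4, 6, 3
Ranks of variable 2: 4, 5, 2, 1, 7, 3, 6
d = r₁ − r₂: -2, -4, 3, 6, -3, 3, -3
d²: 4, 16, 9, 36, 9, 9, 9; Σd² = 92
ρ = 1 − 6·92/(7·48) = 1 − 552/336 = -0.643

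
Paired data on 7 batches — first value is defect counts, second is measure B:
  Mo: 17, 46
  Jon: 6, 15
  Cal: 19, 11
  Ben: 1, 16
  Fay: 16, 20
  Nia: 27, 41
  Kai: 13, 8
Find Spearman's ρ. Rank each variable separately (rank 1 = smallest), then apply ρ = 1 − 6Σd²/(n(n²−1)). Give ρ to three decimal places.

0.357

Ranks of variable 1: 5, 2, 6, 1, 4, 7, 3
Ranks of variable 2: 7, 3, 2, 4, 5, 6, 1
d = r₁ − r₂: -2, -1, 4, -3, -1, 1, 2
d²: 4, 1, 16, 9, 1, 1, 4; Σd² = 36
ρ = 1 − 6·36/(7·48) = 1 − 216/336 = 0.357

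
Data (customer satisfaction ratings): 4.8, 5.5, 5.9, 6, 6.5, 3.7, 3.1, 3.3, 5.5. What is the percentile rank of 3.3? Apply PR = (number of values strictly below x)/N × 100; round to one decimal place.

N = 9.
Strictly below 3.3: 1. Equal to 3.3: 1.
PR = 1/9 × 100 = 11.1

11.1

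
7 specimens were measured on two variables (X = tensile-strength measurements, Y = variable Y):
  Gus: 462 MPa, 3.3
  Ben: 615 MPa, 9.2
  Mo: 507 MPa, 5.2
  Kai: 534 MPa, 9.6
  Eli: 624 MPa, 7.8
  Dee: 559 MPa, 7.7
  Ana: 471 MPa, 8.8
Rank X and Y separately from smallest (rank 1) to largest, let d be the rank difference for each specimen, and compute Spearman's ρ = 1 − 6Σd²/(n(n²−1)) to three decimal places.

Ranks of variable 1: 1, 6, 3, 4, 7, 5, 2
Ranks of variable 2: 1, 6, 2, 7, 4, 3, 5
d = r₁ − r₂: 0, 0, 1, -3, 3, 2, -3
d²: 0, 0, 1, 9, 9, 4, 9; Σd² = 32
ρ = 1 − 6·32/(7·48) = 1 − 192/336 = 0.429

0.429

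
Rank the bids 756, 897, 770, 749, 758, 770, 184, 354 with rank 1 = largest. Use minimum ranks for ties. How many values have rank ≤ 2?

Sorted (descending): 897, 770, 770, 758, 756, 749, 354, 184
The 2 values of 770 occupy positions 2–3 → each gets rank 2.
Ranks ≤ 2: {1, 2, 2} → 3 values.

3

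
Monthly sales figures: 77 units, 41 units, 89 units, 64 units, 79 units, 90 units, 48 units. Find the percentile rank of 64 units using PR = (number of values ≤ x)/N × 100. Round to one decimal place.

N = 7.
Strictly below 64: 2. Equal to 64: 1.
PR = 3/7 × 100 = 42.9

42.9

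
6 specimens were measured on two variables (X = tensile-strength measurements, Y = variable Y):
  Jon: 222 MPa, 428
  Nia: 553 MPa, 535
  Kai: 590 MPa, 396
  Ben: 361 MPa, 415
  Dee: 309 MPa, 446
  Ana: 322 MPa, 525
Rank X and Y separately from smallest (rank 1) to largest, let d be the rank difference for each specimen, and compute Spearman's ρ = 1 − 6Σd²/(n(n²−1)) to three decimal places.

Ranks of variable 1: 1, 5, 6, 4, 2, 3
Ranks of variable 2: 3, 6, 1, 2, 4, 5
d = r₁ − r₂: -2, -1, 5, 2, -2, -2
d²: 4, 1, 25, 4, 4, 4; Σd² = 42
ρ = 1 − 6·42/(6·35) = 1 − 252/210 = -0.200

-0.200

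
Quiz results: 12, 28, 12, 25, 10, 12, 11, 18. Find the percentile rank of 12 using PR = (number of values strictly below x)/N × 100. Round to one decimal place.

N = 8.
Strictly below 12: 2. Equal to 12: 3.
PR = 2/8 × 100 = 25.0

25.0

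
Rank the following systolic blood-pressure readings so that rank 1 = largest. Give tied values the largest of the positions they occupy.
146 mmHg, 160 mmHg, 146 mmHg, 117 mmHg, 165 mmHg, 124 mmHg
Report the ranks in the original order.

Sorted (descending): 165, 160, 146, 146, 124, 117
The 2 values of 146 occupy positions 3–4 → each gets rank 4.

4, 2, 4, 6, 1, 5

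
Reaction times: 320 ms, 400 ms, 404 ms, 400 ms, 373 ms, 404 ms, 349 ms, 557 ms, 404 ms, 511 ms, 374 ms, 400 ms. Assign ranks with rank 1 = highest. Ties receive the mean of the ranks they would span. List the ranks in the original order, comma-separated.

12, 7, 4, 7, 10, 4, 11, 1, 4, 2, 9, 7

Sorted (descending): 557, 511, 404, 404, 404, 400, 400, 400, 374, 373, 349, 320
The 3 values of 404 occupy positions 3–5 → average rank 4.
The 3 values of 400 occupy positions 6–8 → average rank 7.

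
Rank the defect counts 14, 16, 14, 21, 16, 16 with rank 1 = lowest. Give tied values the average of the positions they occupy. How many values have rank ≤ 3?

Sorted (ascending): 14, 14, 16, 16, 16, 21
The 2 values of 14 occupy positions 1–2 → average rank (1+2)/2 = 1.5.
The 3 values of 16 occupy positions 3–5 → average rank 4.
Ranks ≤ 3: {1.5, 1.5} → 2 values.

2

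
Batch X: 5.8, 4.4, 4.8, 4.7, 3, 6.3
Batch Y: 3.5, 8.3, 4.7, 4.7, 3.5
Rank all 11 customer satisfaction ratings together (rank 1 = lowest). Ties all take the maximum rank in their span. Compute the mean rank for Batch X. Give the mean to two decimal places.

6.50

Sorted (ascending): 3, 3.5, 3.5, 4.4, 4.7, 4.7, 4.7, 4.8, 5.8, 6.3, 8.3
The 2 values of 3.5 occupy positions 2–3 → each gets rank 3.
The 3 values of 4.7 occupy positions 5–7 → each gets rank 7.
Batch X values → pooled ranks: 5.8→9, 4.4→4, 4.8→8, 4.7→7, 3→1, 6.3→10
Mean rank = (9 + 4 + 8 + 7 + 1 + 10) / 6 = 6.50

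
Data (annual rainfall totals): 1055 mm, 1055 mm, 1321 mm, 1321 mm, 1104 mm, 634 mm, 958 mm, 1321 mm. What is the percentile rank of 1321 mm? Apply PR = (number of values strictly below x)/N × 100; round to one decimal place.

N = 8.
Strictly below 1321: 5. Equal to 1321: 3.
PR = 5/8 × 100 = 62.5

62.5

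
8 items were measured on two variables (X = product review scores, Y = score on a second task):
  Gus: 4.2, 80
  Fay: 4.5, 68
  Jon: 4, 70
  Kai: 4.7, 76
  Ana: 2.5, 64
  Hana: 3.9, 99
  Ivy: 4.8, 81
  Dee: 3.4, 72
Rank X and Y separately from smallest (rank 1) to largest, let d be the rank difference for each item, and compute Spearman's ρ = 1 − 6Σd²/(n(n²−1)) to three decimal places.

0.381

Ranks of variable 1: 5, 6, 4, 7, 1, 3, 8, 2
Ranks of variable 2: 6, 2, 3, 5, 1, 8, 7, 4
d = r₁ − r₂: -1, 4, 1, 2, 0, -5, 1, -2
d²: 1, 16, 1, 4, 0, 25, 1, 4; Σd² = 52
ρ = 1 − 6·52/(8·63) = 1 − 312/504 = 0.381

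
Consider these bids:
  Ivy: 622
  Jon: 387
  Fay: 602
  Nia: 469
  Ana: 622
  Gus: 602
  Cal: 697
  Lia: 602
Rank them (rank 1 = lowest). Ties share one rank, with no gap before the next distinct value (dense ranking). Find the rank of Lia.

Sorted (ascending): 387, 469, 602, 602, 602, 622, 622, 697
The 3 values of 602 share dense rank 3.
The 2 values of 622 share dense rank 4.
Remaining distinct values take the next consecutive integers.
Lia has value 602 → rank 3.

3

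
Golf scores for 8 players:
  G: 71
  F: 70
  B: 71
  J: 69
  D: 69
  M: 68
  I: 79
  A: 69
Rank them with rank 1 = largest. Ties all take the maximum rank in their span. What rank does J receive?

Sorted (descending): 79, 71, 71, 70, 69, 69, 69, 68
The 2 values of 71 occupy positions 2–3 → each gets rank 3.
The 3 values of 69 occupy positions 5–7 → each gets rank 7.
J has value 69 → rank 7.

7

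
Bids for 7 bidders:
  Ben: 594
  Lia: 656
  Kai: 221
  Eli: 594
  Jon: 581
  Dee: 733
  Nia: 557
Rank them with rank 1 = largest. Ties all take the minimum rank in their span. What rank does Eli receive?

3

Sorted (descending): 733, 656, 594, 594, 581, 557, 221
The 2 values of 594 occupy positions 3–4 → each gets rank 3.
Eli has value 594 → rank 3.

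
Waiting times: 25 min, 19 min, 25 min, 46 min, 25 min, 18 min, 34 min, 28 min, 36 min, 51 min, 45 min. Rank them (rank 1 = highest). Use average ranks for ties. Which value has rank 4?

36

Sorted (descending): 51, 46, 45, 36, 34, 28, 25, 25, 25, 19, 18
The 3 values of 25 occupy positions 7–9 → average rank 8.
Rank 4 → value 36.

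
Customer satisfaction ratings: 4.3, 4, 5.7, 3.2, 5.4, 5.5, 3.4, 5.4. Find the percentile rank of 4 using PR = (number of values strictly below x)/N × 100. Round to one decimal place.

25.0

N = 8.
Strictly below 4: 2. Equal to 4: 1.
PR = 2/8 × 100 = 25.0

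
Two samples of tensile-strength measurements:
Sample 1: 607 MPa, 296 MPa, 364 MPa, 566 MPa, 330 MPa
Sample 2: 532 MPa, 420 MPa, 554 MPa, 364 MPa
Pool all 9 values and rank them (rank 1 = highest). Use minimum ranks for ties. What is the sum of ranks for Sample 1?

Sorted (descending): 607, 566, 554, 532, 420, 364, 364, 330, 296
The 2 values of 364 occupy positions 6–7 → each gets rank 6.
Sample 1 values → pooled ranks: 607→1, 296→9, 364→6, 566→2, 330→8
Rank sum = 1 + 9 + 6 + 2 + 8 = 26

26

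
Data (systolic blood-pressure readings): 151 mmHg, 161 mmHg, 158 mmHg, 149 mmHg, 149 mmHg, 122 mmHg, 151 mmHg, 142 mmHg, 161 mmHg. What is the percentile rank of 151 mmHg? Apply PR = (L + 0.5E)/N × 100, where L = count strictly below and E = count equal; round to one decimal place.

55.6

N = 9.
Strictly below 151: 4. Equal to 151: 2.
PR = (4 + 0.5·2)/9 × 100 = 55.6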